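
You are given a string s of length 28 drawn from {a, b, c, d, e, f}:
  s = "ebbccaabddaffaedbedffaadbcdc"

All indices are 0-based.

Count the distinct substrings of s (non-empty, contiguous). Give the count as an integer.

377

rank | idx | suffix
   0 |   5 | aabddaffaedbedffaadbcdc
   1 |  21 | aadbcdc
   2 |   6 | abddaffaedbedffaadbcdc
   3 |  22 | adbcdc
   4 |  13 | aedbedffaadbcdc
   5 |  10 | affaedbedffaadbcdc
   6 |   1 | bbccaabddaffaedbedffaadbcdc
   7 |   2 | bccaabddaffaedbedffaadbcdc
   8 |  24 | bcdc
   9 |   7 | bddaffaedbedffaadbcdc
  10 |  16 | bedffaadbcdc
  11 |  27 | c
  12 |   4 | caabddaffaedbedffaadbcdc
  13 |   3 | ccaabddaffaedbedffaadbcdc
  14 |  25 | cdc
  15 |   9 | daffaedbedffaadbcdc
  16 |  23 | dbcdc
  17 |  15 | dbedffaadbcdc
  18 |  26 | dc
  19 |   8 | ddaffaedbedffaadbcdc
  20 |  18 | dffaadbcdc
  21 |   0 | ebbccaabddaffaedbedffaadbcdc
  22 |  14 | edbedffaadbcdc
  23 |  17 | edffaadbcdc
  24 |  20 | faadbcdc
  25 |  12 | faedbedffaadbcdc
  26 |  19 | ffaadbcdc
  27 |  11 | ffaedbedffaadbcdc

SA = [5, 21, 6, 22, 13, 10, 1, 2, 24, 7, 16, 27, 4, 3, 25, 9, 23, 15, 26, 8, 18, 0, 14, 17, 20, 12, 19, 11]
[i] adj suffixes → lcp
  [1] 5/21 → 2 ('aa')
  [2] 21/6 → 1 ('a')
  [3] 6/22 → 1 ('a')
  [4] 22/13 → 1 ('a')
  [5] 13/10 → 1 ('a')
  [6] 10/1 → 0 ('')
  [7] 1/2 → 1 ('b')
  [8] 2/24 → 2 ('bc')
  [9] 24/7 → 1 ('b')
  [10] 7/16 → 1 ('b')
  [11] 16/27 → 0 ('')
  [12] 27/4 → 1 ('c')
  [13] 4/3 → 1 ('c')
  [14] 3/25 → 1 ('c')
  [15] 25/9 → 0 ('')
  [16] 9/23 → 1 ('d')
  [17] 23/15 → 2 ('db')
  [18] 15/26 → 1 ('d')
  [19] 26/8 → 1 ('d')
  [20] 8/18 → 1 ('d')
  [21] 18/0 → 0 ('')
  [22] 0/14 → 1 ('e')
  [23] 14/17 → 2 ('ed')
  [24] 17/20 → 0 ('')
  [25] 20/12 → 2 ('fa')
  [26] 12/19 → 1 ('f')
  [27] 19/11 → 3 ('ffa')

n(n+1)/2 = 28·29/2 = 406
Σ LCP = 0 + 2 + 1 + 1 + 1 + 1 + 0 + 1 + 2 + 1 + 1 + 0 + 1 + 1 + 1 + 0 + 1 + 2 + 1 + 1 + 1 + 0 + 1 + 2 + 0 + 2 + 1 + 3 = 29
distinct = 406 − 29 = 377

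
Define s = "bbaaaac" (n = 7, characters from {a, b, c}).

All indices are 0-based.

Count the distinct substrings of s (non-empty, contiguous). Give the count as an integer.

sorted suffixes:
  #0 SA[0]=2  'aaaac'
  #1 SA[1]=3  'aaac'
  #2 SA[2]=4  'aac'
  #3 SA[3]=5  'ac'
  #4 SA[4]=1  'baaaac'
  #5 SA[5]=0  'bbaaaac'
  #6 SA[6]=6  'c'

SA = [2, 3, 4, 5, 1, 0, 6]
[i] adj suffixes → lcp
  [1] 2/3 → 3 ('aaa')
  [2] 3/4 → 2 ('aa')
  [3] 4/5 → 1 ('a')
  [4] 5/1 → 0 ('')
  [5] 1/0 → 1 ('b')
  [6] 0/6 → 0 ('')

n(n+1)/2 = 7·8/2 = 28
Σ LCP = 0 + 3 + 2 + 1 + 0 + 1 + 0 = 7
distinct = 28 − 7 = 21

21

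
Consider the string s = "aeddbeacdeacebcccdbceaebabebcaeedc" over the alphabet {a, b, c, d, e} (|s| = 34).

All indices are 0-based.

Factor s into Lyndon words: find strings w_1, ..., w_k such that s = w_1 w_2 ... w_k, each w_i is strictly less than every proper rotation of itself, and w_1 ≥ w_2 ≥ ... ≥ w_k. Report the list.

emit factor 1: 'aeddbe' (i=0, period=6)
emit factor 2: 'acdeacebcccdbceaeb' (i=6, period=18)
emit factor 3: 'abebcaeedc' (i=24, period=10)

["aeddbe", "acdeacebcccdbceaeb", "abebcaeedc"]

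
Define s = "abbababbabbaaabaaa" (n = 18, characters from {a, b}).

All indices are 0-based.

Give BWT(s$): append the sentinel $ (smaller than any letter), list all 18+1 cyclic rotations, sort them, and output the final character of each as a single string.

rank  rotation             last
    0  $abbababbabbaaabaaa  a
    1  a$abbababbabbaaabaa  a
    2  aa$abbababbabbaaaba  a
    3  aaa$abbababbabbaaab  b
    4  aaabaaa$abbababbabb  b
    5  aabaaa$abbababbabba  a
    6  abaaa$abbababbabbaa  a
    7  ababbabbaaabaaa$abb  b
    8  abbaaabaaa$abbababb  b
    9  abbababbabbaaabaaa$  $
   10  abbabbaaabaaa$abbab  b
   11  baaa$abbababbabbaaa  a
   12  baaabaaa$abbababbab  b
   13  bababbabbaaabaaa$ab  b
   14  babbaaabaaa$abbabab  b
   15  babbabbaaabaaa$abba  a
   16  bbaaabaaa$abbababba  a
   17  bbababbabbaaabaaa$a  a
   18  bbabbaaabaaa$abbaba  a

aaabbaabb$babbbaaaa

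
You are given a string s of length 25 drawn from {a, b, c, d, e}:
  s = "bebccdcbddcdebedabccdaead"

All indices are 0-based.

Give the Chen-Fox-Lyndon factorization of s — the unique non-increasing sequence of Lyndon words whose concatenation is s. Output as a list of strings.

emit factor 1: 'be' (i=0, period=2)
emit factor 2: 'bccdcbddcdebed' (i=2, period=14)
emit factor 3: 'abccdaead' (i=16, period=9)

["be", "bccdcbddcdebed", "abccdaead"]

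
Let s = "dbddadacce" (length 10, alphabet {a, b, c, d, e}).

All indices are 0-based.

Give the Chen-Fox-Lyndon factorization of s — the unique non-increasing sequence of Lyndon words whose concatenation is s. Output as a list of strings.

["d", "bdd", "ad", "acce"]

emit factor 1: 'd' (i=0, period=1)
emit factor 2: 'bdd' (i=1, period=3)
emit factor 3: 'ad' (i=4, period=2)
emit factor 4: 'acce' (i=6, period=4)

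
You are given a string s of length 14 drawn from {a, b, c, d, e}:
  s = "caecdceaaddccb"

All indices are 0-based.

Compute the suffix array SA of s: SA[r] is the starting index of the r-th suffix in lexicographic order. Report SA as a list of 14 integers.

[7, 8, 1, 13, 0, 12, 11, 3, 5, 10, 4, 9, 6, 2]

rank→(start, suffix):
  0 → (7, 'aaddccb')
  1 → (8, 'addccb')
  2 → (1, 'aecdceaaddccb')
  3 → (13, 'b')
  4 → (0, 'caecdceaaddccb')
  5 → (12, 'cb')
  6 → (11, 'ccb')
  7 → (3, 'cdceaaddccb')
  8 → (5, 'ceaaddccb')
  9 → (10, 'dccb')
  10 → (4, 'dceaaddccb')
  11 → (9, 'ddccb')
  12 → (6, 'eaaddccb')
  13 → (2, 'ecdceaaddccb')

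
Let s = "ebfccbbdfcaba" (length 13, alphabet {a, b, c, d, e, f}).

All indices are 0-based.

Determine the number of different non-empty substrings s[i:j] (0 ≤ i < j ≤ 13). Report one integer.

rank→(start, suffix):
  0 → (12, 'a')
  1 → (10, 'aba')
  2 → (11, 'ba')
  3 → (5, 'bbdfcaba')
  4 → (6, 'bdfcaba')
  5 → (1, 'bfccbbdfcaba')
  6 → (9, 'caba')
  7 → (4, 'cbbdfcaba')
  8 → (3, 'ccbbdfcaba')
  9 → (7, 'dfcaba')
  10 → (0, 'ebfccbbdfcaba')
  11 → (8, 'fcaba')
  12 → (2, 'fccbbdfcaba')

SA = [12, 10, 11, 5, 6, 1, 9, 4, 3, 7, 0, 8, 2]
rank  pair      lcp
   1  s[12:],s[10:]  1  'a'
   2  s[10:],s[11:]  0  ''
   3  s[11:],s[5:]  1  'b'
   4  s[5:],s[6:]  1  'b'
   5  s[6:],s[1:]  1  'b'
   6  s[1:],s[9:]  0  ''
   7  s[9:],s[4:]  1  'c'
   8  s[4:],s[3:]  1  'c'
   9  s[3:],s[7:]  0  ''
  10  s[7:],s[0:]  0  ''
  11  s[0:],s[8:]  0  ''
  12  s[8:],s[2:]  2  'fc'

n(n+1)/2 = 13·14/2 = 91
Σ LCP = 0 + 1 + 0 + 1 + 1 + 1 + 0 + 1 + 1 + 0 + 0 + 0 + 2 = 8
distinct = 91 − 8 = 83

83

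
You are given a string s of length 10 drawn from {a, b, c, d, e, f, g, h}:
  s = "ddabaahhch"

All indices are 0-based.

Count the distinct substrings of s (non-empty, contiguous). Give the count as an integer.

sorted suffixes:
  #0 SA[0]=4  'aahhch'
  #1 SA[1]=2  'abaahhch'
  #2 SA[2]=5  'ahhch'
  #3 SA[3]=3  'baahhch'
  #4 SA[4]=8  'ch'
  #5 SA[5]=1  'dabaahhch'
  #6 SA[6]=0  'ddabaahhch'
  #7 SA[7]=9  'h'
  #8 SA[8]=7  'hch'
  #9 SA[9]=6  'hhch'

SA = [4, 2, 5, 3, 8, 1, 0, 9, 7, 6]
rank  pair      lcp
   1  s[4:],s[2:]  1  'a'
   2  s[2:],s[5:]  1  'a'
   3  s[5:],s[3:]  0  ''
   4  s[3:],s[8:]  0  ''
   5  s[8:],s[1:]  0  ''
   6  s[1:],s[0:]  1  'd'
   7  s[0:],s[9:]  0  ''
   8  s[9:],s[7:]  1  'h'
   9  s[7:],s[6:]  1  'h'

n(n+1)/2 = 10·11/2 = 55
Σ LCP = 0 + 1 + 1 + 0 + 0 + 0 + 1 + 0 + 1 + 1 = 5
distinct = 55 − 5 = 50

50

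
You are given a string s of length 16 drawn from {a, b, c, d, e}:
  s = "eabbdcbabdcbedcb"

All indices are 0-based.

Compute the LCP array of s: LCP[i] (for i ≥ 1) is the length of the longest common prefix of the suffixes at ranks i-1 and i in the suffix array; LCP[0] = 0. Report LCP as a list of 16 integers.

sorted suffixes:
  #0 SA[0]=1  'abbdcbabdcbedcb'
  #1 SA[1]=7  'abdcbedcb'
  #2 SA[2]=15  'b'
  #3 SA[3]=6  'babdcbedcb'
  #4 SA[4]=2  'bbdcbabdcbedcb'
  #5 SA[5]=3  'bdcbabdcbedcb'
  #6 SA[6]=8  'bdcbedcb'
  #7 SA[7]=11  'bedcb'
  #8 SA[8]=14  'cb'
  #9 SA[9]=5  'cbabdcbedcb'
  #10 SA[10]=10  'cbedcb'
  #11 SA[11]=13  'dcb'
  #12 SA[12]=4  'dcbabdcbedcb'
  #13 SA[13]=9  'dcbedcb'
  #14 SA[14]=0  'eabbdcbabdcbedcb'
  #15 SA[15]=12  'edcb'

SA = [1, 7, 15, 6, 2, 3, 8, 11, 14, 5, 10, 13, 4, 9, 0, 12]
rank  pair      lcp
   1  s[1:],s[7:]  2  'ab'
   2  s[7:],s[15:]  0  ''
   3  s[15:],s[6:]  1  'b'
   4  s[6:],s[2:]  1  'b'
   5  s[2:],s[3:]  1  'b'
   6  s[3:],s[8:]  4  'bdcb'
   7  s[8:],s[11:]  1  'b'
   8  s[11:],s[14:]  0  ''
   9  s[14:],s[5:]  2  'cb'
  10  s[5:],s[10:]  2  'cb'
  11  s[10:],s[13:]  0  ''
  12  s[13:],s[4:]  3  'dcb'
  13  s[4:],s[9:]  3  'dcb'
  14  s[9:],s[0:]  0  ''
  15  s[0:],s[12:]  1  'e'

[0, 2, 0, 1, 1, 1, 4, 1, 0, 2, 2, 0, 3, 3, 0, 1]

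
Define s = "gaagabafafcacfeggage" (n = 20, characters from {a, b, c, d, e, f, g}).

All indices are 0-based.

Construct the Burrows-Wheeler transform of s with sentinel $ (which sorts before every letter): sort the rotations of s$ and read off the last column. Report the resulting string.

eggcbfagafagfaac$agae

rank  rotation               last
    0  $gaagabafafcacfeggage  e
    1  aagabafafcacfeggage$g  g
    2  abafafcacfeggage$gaag  g
    3  acfeggage$gaagabafafc  c
    4  afafcacfeggage$gaagab  b
    5  afcacfeggage$gaagabaf  f
    6  agabafafcacfeggage$ga  a
    7  age$gaagabafafcacfegg  g
    8  bafafcacfeggage$gaaga  a
    9  cacfeggage$gaagabafaf  f
   10  cfeggage$gaagabafafca  a
   11  e$gaagabafafcacfeggag  g
   12  eggage$gaagabafafcacf  f
   13  fafcacfeggage$gaagaba  a
   14  fcacfeggage$gaagabafa  a
   15  feggage$gaagabafafcac  c
   16  gaagabafafcacfeggage$  $
   17  gabafafcacfeggage$gaa  a
   18  gage$gaagabafafcacfeg  g
   19  ge$gaagabafafcacfegga  a
   20  ggage$gaagabafafcacfe  e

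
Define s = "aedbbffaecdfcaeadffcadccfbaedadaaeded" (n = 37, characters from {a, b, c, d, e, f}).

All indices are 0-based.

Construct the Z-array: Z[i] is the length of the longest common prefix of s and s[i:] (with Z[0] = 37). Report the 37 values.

[37, 0, 0, 0, 0, 0, 0, 2, 0, 0, 0, 0, 0, 2, 0, 1, 0, 0, 0, 0, 1, 0, 0, 0, 0, 0, 3, 0, 0, 1, 0, 1, 3, 0, 0, 0, 0]

Z[0]=37
i=1: i≥r, start 0; Z[1]=0
i=2: i≥r, start 0; Z[2]=0
i=3: i≥r, start 0; Z[3]=0
i=4: i≥r, start 0; Z[4]=0
i=5: i≥r, start 0; Z[5]=0
i=6: i≥r, start 0; Z[6]=0
i=7: i≥r, start 0; Z[7]=2 grow→box=[7,9)
i=8: min(r-i=1, Z[1]=0)=0; Z[8]=0
i=9: i≥r, start 0; Z[9]=0
i=10: i≥r, start 0; Z[10]=0
i=11: i≥r, start 0; Z[11]=0
i=12: i≥r, start 0; Z[12]=0
i=13: i≥r, start 0; Z[13]=2 grow→box=[13,15)
i=14: min(r-i=1, Z[1]=0)=0; Z[14]=0
i=15: i≥r, start 0; Z[15]=1 grow→box=[15,16)
i=16: i≥r, start 0; Z[16]=0
i=17: i≥r, start 0; Z[17]=0
i=18: i≥r, start 0; Z[18]=0
i=19: i≥r, start 0; Z[19]=0
i=20: i≥r, start 0; Z[20]=1 grow→box=[20,21)
i=21: i≥r, start 0; Z[21]=0
i=22: i≥r, start 0; Z[22]=0
i=23: i≥r, start 0; Z[23]=0
i=24: i≥r, start 0; Z[24]=0
i=25: i≥r, start 0; Z[25]=0
i=26: i≥r, start 0; Z[26]=3 grow→box=[26,29)
i=27: min(r-i=2, Z[1]=0)=0; Z[27]=0
i=28: min(r-i=1, Z[2]=0)=0; Z[28]=0
i=29: i≥r, start 0; Z[29]=1 grow→box=[29,30)
i=30: i≥r, start 0; Z[30]=0
i=31: i≥r, start 0; Z[31]=1 grow→box=[31,32)
i=32: i≥r, start 0; Z[32]=3 grow→box=[32,35)
i=33: min(r-i=2, Z[1]=0)=0; Z[33]=0
i=34: min(r-i=1, Z[2]=0)=0; Z[34]=0
i=35: i≥r, start 0; Z[35]=0
i=36: i≥r, start 0; Z[36]=0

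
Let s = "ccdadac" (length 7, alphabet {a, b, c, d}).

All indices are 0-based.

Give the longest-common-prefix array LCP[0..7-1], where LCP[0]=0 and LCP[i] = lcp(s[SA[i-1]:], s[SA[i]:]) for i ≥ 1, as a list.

[0, 1, 0, 1, 1, 0, 2]

sorted suffixes:
  #0 SA[0]=5  'ac'
  #1 SA[1]=3  'adac'
  #2 SA[2]=6  'c'
  #3 SA[3]=0  'ccdadac'
  #4 SA[4]=1  'cdadac'
  #5 SA[5]=4  'dac'
  #6 SA[6]=2  'dadac'

SA = [5, 3, 6, 0, 1, 4, 2]
i: (SA[i-1],SA[i]) lcp shared
  1: (5,3) 1 'a'
  2: (3,6) 0 ''
  3: (6,0) 1 'c'
  4: (0,1) 1 'c'
  5: (1,4) 0 ''
  6: (4,2) 2 'da'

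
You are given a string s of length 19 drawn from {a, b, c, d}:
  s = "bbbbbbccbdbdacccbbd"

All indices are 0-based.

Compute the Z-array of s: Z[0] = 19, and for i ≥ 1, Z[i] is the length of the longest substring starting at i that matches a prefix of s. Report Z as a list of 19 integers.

Z[0]=19
i=1: i≥r, start 0; Z[1]=5 extend→box=[1,6)
i=2: min(r-i=4, Z[1]=5)=4; Z[2]=4
i=3: min(r-i=3, Z[2]=4)=3; Z[3]=3
i=4: min(r-i=2, Z[3]=3)=2; Z[4]=2
i=5: min(r-i=1, Z[4]=2)=1; Z[5]=1
i=6: i≥r, start 0; Z[6]=0
i=7: i≥r, start 0; Z[7]=0
i=8: i≥r, start 0; Z[8]=1 extend→box=[8,9)
i=9: i≥r, start 0; Z[9]=0
i=10: i≥r, start 0; Z[10]=1 extend→box=[10,11)
i=11: i≥r, start 0; Z[11]=0
i=12: i≥r, start 0; Z[12]=0
i=13: i≥r, start 0; Z[13]=0
i=14: i≥r, start 0; Z[14]=0
i=15: i≥r, start 0; Z[15]=0
i=16: i≥r, start 0; Z[16]=2 extend→box=[16,18)
i=17: min(r-i=1, Z[1]=5)=1; Z[17]=1
i=18: i≥r, start 0; Z[18]=0

[19, 5, 4, 3, 2, 1, 0, 0, 1, 0, 1, 0, 0, 0, 0, 0, 2, 1, 0]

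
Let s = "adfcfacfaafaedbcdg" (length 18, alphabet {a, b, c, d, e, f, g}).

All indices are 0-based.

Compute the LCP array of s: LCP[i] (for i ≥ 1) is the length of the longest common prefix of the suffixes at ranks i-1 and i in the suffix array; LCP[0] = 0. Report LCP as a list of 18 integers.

sorted suffixes:
  #0 SA[0]=8  'aafaedbcdg'
  #1 SA[1]=5  'acfaafaedbcdg'
  #2 SA[2]=0  'adfcfacfaafaedbcdg'
  #3 SA[3]=11  'aedbcdg'
  #4 SA[4]=9  'afaedbcdg'
  #5 SA[5]=14  'bcdg'
  #6 SA[6]=15  'cdg'
  #7 SA[7]=6  'cfaafaedbcdg'
  #8 SA[8]=3  'cfacfaafaedbcdg'
  #9 SA[9]=13  'dbcdg'
  #10 SA[10]=1  'dfcfacfaafaedbcdg'
  #11 SA[11]=16  'dg'
  #12 SA[12]=12  'edbcdg'
  #13 SA[13]=7  'faafaedbcdg'
  #14 SA[14]=4  'facfaafaedbcdg'
  #15 SA[15]=10  'faedbcdg'
  #16 SA[16]=2  'fcfacfaafaedbcdg'
  #17 SA[17]=17  'g'

SA = [8, 5, 0, 11, 9, 14, 15, 6, 3, 13, 1, 16, 12, 7, 4, 10, 2, 17]
rank  pair      lcp
   1  s[8:],s[5:]  1  'a'
   2  s[5:],s[0:]  1  'a'
   3  s[0:],s[11:]  1  'a'
   4  s[11:],s[9:]  1  'a'
   5  s[9:],s[14:]  0  ''
   6  s[14:],s[15:]  0  ''
   7  s[15:],s[6:]  1  'c'
   8  s[6:],s[3:]  3  'cfa'
   9  s[3:],s[13:]  0  ''
  10  s[13:],s[1:]  1  'd'
  11  s[1:],s[16:]  1  'd'
  12  s[16:],s[12:]  0  ''
  13  s[12:],s[7:]  0  ''
  14  s[7:],s[4:]  2  'fa'
  15  s[4:],s[10:]  2  'fa'
  16  s[10:],s[2:]  1  'f'
  17  s[2:],s[17:]  0  ''

[0, 1, 1, 1, 1, 0, 0, 1, 3, 0, 1, 1, 0, 0, 2, 2, 1, 0]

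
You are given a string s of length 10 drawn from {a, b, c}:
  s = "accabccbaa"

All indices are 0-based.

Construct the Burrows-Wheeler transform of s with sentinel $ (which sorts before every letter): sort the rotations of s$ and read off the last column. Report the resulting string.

rank  rotation     last
    0  $accabccbaa  a
    1  a$accabccba  a
    2  aa$accabccb  b
    3  abccbaa$acc  c
    4  accabccbaa$  $
    5  baa$accabcc  c
    6  bccbaa$acca  a
    7  cabccbaa$ac  c
    8  cbaa$accabc  c
    9  ccabccbaa$a  a
   10  ccbaa$accab  b

aabc$caccab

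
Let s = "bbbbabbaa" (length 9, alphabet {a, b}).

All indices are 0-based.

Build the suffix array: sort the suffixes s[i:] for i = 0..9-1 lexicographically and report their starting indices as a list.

rank→(start, suffix):
  0 → (8, 'a')
  1 → (7, 'aa')
  2 → (4, 'abbaa')
  3 → (6, 'baa')
  4 → (3, 'babbaa')
  5 → (5, 'bbaa')
  6 → (2, 'bbabbaa')
  7 → (1, 'bbbabbaa')
  8 → (0, 'bbbbabbaa')

[8, 7, 4, 6, 3, 5, 2, 1, 0]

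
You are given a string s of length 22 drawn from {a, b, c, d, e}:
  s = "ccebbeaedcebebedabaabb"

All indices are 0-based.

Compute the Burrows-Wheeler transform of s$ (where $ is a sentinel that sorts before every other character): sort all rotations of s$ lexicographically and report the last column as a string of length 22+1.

bbdaebaaebee$cdeebccbba

rank  rotation                 last
    0  $ccebbeaedcebebedabaabb  b
    1  aabb$ccebbeaedcebebedab  b
    2  abaabb$ccebbeaedcebebed  d
    3  abb$ccebbeaedcebebedaba  a
    4  aedcebebedabaabb$ccebbe  e
    5  b$ccebbeaedcebebedabaab  b
    6  baabb$ccebbeaedcebebeda  a
    7  bb$ccebbeaedcebebedabaa  a
    8  bbeaedcebebedabaabb$cce  e
    9  beaedcebebedabaabb$cceb  b
   10  bebedabaabb$ccebbeaedce  e
   11  bedabaabb$ccebbeaedcebe  e
   12  ccebbeaedcebebedabaabb$  $
   13  cebbeaedcebebedabaabb$c  c
   14  cebebedabaabb$ccebbeaed  d
   15  dabaabb$ccebbeaedcebebe  e
   16  dcebebedabaabb$ccebbeae  e
   17  eaedcebebedabaabb$ccebb  b
   18  ebbeaedcebebedabaabb$cc  c
   19  ebebedabaabb$ccebbeaedc  c
   20  ebedabaabb$ccebbeaedceb  b
   21  edabaabb$ccebbeaedcebeb  b
   22  edcebebedabaabb$ccebbea  a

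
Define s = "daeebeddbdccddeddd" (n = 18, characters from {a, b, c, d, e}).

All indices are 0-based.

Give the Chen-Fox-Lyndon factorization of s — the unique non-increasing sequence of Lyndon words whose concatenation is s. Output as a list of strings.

emit factor 1: 'd' (i=0, period=1)
emit factor 2: 'aeebeddbdccddeddd' (i=1, period=17)

["d", "aeebeddbdccddeddd"]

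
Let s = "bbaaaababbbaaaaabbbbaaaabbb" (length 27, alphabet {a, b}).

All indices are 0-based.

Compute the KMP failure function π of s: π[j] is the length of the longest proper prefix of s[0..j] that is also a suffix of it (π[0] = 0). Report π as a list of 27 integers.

[0, 1, 0, 0, 0, 0, 1, 0, 1, 2, 2, 3, 4, 5, 6, 0, 1, 2, 2, 2, 3, 4, 5, 6, 7, 2, 2]

π[0] = 0
j=1 s[j]='b': π[1]=1 (border 'b')
j=2 s[j]='a': k: 1→0; π[2]=0 (border '')
j=3 s[j]='a': π[3]=0 (border '')
j=4 s[j]='a': π[4]=0 (border '')
j=5 s[j]='a': π[5]=0 (border '')
j=6 s[j]='b': π[6]=1 (border 'b')
j=7 s[j]='a': k: 1→0; π[7]=0 (border '')
j=8 s[j]='b': π[8]=1 (border 'b')
j=9 s[j]='b': π[9]=2 (border 'bb')
j=10 s[j]='b': k: 2→1; π[10]=2 (border 'bb')
j=11 s[j]='a': π[11]=3 (border 'bba')
j=12 s[j]='a': π[12]=4 (border 'bbaa')
j=13 s[j]='a': π[13]=5 (border 'bbaaa')
j=14 s[j]='a': π[14]=6 (border 'bbaaaa')
j=15 s[j]='a': k: 6→0; π[15]=0 (border '')
j=16 s[j]='b': π[16]=1 (border 'b')
j=17 s[j]='b': π[17]=2 (border 'bb')
j=18 s[j]='b': k: 2→1; π[18]=2 (border 'bb')
j=19 s[j]='b': k: 2→1; π[19]=2 (border 'bb')
j=20 s[j]='a': π[20]=3 (border 'bba')
j=21 s[j]='a': π[21]=4 (border 'bbaa')
j=22 s[j]='a': π[22]=5 (border 'bbaaa')
j=23 s[j]='a': π[23]=6 (border 'bbaaaa')
j=24 s[j]='b': π[24]=7 (border 'bbaaaab')
j=25 s[j]='b': k: 7→1; π[25]=2 (border 'bb')
j=26 s[j]='b': k: 2→1; π[26]=2 (border 'bb')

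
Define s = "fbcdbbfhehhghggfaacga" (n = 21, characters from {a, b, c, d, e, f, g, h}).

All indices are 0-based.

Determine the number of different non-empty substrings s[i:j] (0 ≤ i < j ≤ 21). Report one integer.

sorted suffixes:
  #0 SA[0]=20  'a'
  #1 SA[1]=16  'aacga'
  #2 SA[2]=17  'acga'
  #3 SA[3]=4  'bbfhehhghggfaacga'
  #4 SA[4]=1  'bcdbbfhehhghggfaacga'
  #5 SA[5]=5  'bfhehhghggfaacga'
  #6 SA[6]=2  'cdbbfhehhghggfaacga'
  #7 SA[7]=18  'cga'
  #8 SA[8]=3  'dbbfhehhghggfaacga'
  #9 SA[9]=8  'ehhghggfaacga'
  #10 SA[10]=15  'faacga'
  #11 SA[11]=0  'fbcdbbfhehhghggfaacga'
  #12 SA[12]=6  'fhehhghggfaacga'
  #13 SA[13]=19  'ga'
  #14 SA[14]=14  'gfaacga'
  #15 SA[15]=13  'ggfaacga'
  #16 SA[16]=11  'ghggfaacga'
  #17 SA[17]=7  'hehhghggfaacga'
  #18 SA[18]=12  'hggfaacga'
  #19 SA[19]=10  'hghggfaacga'
  #20 SA[20]=9  'hhghggfaacga'

SA = [20, 16, 17, 4, 1, 5, 2, 18, 3, 8, 15, 0, 6, 19, 14, 13, 11, 7, 12, 10, 9]
i: (SA[i-1],SA[i]) lcp shared
  1: (20,16) 1 'a'
  2: (16,17) 1 'a'
  3: (17,4) 0 ''
  4: (4,1) 1 'b'
  5: (1,5) 1 'b'
  6: (5,2) 0 ''
  7: (2,18) 1 'c'
  8: (18,3) 0 ''
  9: (3,8) 0 ''
  10: (8,15) 0 ''
  11: (15,0) 1 'f'
  12: (0,6) 1 'f'
  13: (6,19) 0 ''
  14: (19,14) 1 'g'
  15: (14,13) 1 'g'
  16: (13,11) 1 'g'
  17: (11,7) 0 ''
  18: (7,12) 1 'h'
  19: (12,10) 2 'hg'
  20: (10,9) 1 'h'

n(n+1)/2 = 21·22/2 = 231
Σ LCP = 0 + 1 + 1 + 0 + 1 + 1 + 0 + 1 + 0 + 0 + 0 + 1 + 1 + 0 + 1 + 1 + 1 + 0 + 1 + 2 + 1 = 14
distinct = 231 − 14 = 217

217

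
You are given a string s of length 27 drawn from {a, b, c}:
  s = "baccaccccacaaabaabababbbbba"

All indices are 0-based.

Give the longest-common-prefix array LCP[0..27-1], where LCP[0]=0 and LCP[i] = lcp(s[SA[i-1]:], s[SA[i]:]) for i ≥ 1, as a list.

[0, 1, 2, 4, 1, 3, 4, 2, 1, 2, 3, 0, 2, 2, 3, 2, 1, 2, 3, 4, 0, 2, 3, 1, 4, 2, 3]

rank | idx | suffix
   0 |  26 | a
   1 |  11 | aaabaabababbbbba
   2 |  12 | aabaabababbbbba
   3 |  15 | aabababbbbba
   4 |  13 | abaabababbbbba
   5 |  16 | abababbbbba
   6 |  18 | ababbbbba
   7 |  20 | abbbbba
   8 |   9 | acaaabaabababbbbba
   9 |   1 | accaccccacaaabaabababbbbba
  10 |   4 | accccacaaabaabababbbbba
  11 |  25 | ba
  12 |  14 | baabababbbbba
  13 |  17 | bababbbbba
  14 |  19 | babbbbba
  15 |   0 | baccaccccacaaabaabababbbbba
  16 |  24 | bba
  17 |  23 | bbba
  18 |  22 | bbbba
  19 |  21 | bbbbba
  20 |  10 | caaabaabababbbbba
  21 |   8 | cacaaabaabababbbbba
  22 |   3 | caccccacaaabaabababbbbba
  23 |   7 | ccacaaabaabababbbbba
  24 |   2 | ccaccccacaaabaabababbbbba
  25 |   6 | cccacaaabaabababbbbba
  26 |   5 | ccccacaaabaabababbbbba

SA = [26, 11, 12, 15, 13, 16, 18, 20, 9, 1, 4, 25, 14, 17, 19, 0, 24, 23, 22, 21, 10, 8, 3, 7, 2, 6, 5]
i: (SA[i-1],SA[i]) lcp shared
  1: (26,11) 1 'a'
  2: (11,12) 2 'aa'
  3: (12,15) 4 'aaba'
  4: (15,13) 1 'a'
  5: (13,16) 3 'aba'
  6: (16,18) 4 'abab'
  7: (18,20) 2 'ab'
  8: (20,9) 1 'a'
  9: (9,1) 2 'ac'
  10: (1,4) 3 'acc'
  11: (4,25) 0 ''
  12: (25,14) 2 'ba'
  13: (14,17) 2 'ba'
  14: (17,19) 3 'bab'
  15: (19,0) 2 'ba'
  16: (0,24) 1 'b'
  17: (24,23) 2 'bb'
  18: (23,22) 3 'bbb'
  19: (22,21) 4 'bbbb'
  20: (21,10) 0 ''
  21: (10,8) 2 'ca'
  22: (8,3) 3 'cac'
  23: (3,7) 1 'c'
  24: (7,2) 4 'ccac'
  25: (2,6) 2 'cc'
  26: (6,5) 3 'ccc'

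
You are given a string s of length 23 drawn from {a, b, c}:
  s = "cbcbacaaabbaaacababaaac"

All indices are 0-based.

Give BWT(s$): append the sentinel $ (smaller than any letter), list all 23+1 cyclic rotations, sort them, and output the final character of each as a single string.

ccbbaaabcaabaabacacaaab$

rank  rotation                  last
    0  $cbcbacaaabbaaacababaaac  c
    1  aaabbaaacababaaac$cbcbac  c
    2  aaac$cbcbacaaabbaaacabab  b
    3  aaacababaaac$cbcbacaaabb  b
    4  aabbaaacababaaac$cbcbaca  a
    5  aac$cbcbacaaabbaaacababa  a
    6  aacababaaac$cbcbacaaabba  a
    7  abaaac$cbcbacaaabbaaacab  b
    8  ababaaac$cbcbacaaabbaaac  c
    9  abbaaacababaaac$cbcbacaa  a
   10  ac$cbcbacaaabbaaacababaa  a
   11  acaaabbaaacababaaac$cbcb  b
   12  acababaaac$cbcbacaaabbaa  a
   13  baaac$cbcbacaaabbaaacaba  a
   14  baaacababaaac$cbcbacaaab  b
   15  babaaac$cbcbacaaabbaaaca  a
   16  bacaaabbaaacababaaac$cbc  c
   17  bbaaacababaaac$cbcbacaaa  a
   18  bcbacaaabbaaacababaaac$c  c
   19  c$cbcbacaaabbaaacababaaa  a
   20  caaabbaaacababaaac$cbcba  a
   21  cababaaac$cbcbacaaabbaaa  a
   22  cbacaaabbaaacababaaac$cb  b
   23  cbcbacaaabbaaacababaaac$  $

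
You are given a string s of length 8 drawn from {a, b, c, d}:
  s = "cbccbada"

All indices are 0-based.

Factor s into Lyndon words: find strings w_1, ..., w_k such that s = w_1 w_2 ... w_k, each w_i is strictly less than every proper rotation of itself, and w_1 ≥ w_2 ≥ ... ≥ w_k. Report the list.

emit factor 1: 'c' (i=0, period=1)
emit factor 2: 'bcc' (i=1, period=3)
emit factor 3: 'b' (i=4, period=1)
emit factor 4: 'ad' (i=5, period=2)
emit factor 5: 'a' (i=7, period=1)

["c", "bcc", "b", "ad", "a"]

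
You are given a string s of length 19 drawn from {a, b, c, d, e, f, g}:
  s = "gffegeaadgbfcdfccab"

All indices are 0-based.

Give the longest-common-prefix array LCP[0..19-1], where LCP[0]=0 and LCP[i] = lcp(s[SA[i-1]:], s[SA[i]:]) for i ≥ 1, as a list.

rank | idx | suffix
   0 |   6 | aadgbfcdfccab
   1 |  17 | ab
   2 |   7 | adgbfcdfccab
   3 |  18 | b
   4 |  10 | bfcdfccab
   5 |  16 | cab
   6 |  15 | ccab
   7 |  12 | cdfccab
   8 |  13 | dfccab
   9 |   8 | dgbfcdfccab
  10 |   5 | eaadgbfcdfccab
  11 |   3 | egeaadgbfcdfccab
  12 |  14 | fccab
  13 |  11 | fcdfccab
  14 |   2 | fegeaadgbfcdfccab
  15 |   1 | ffegeaadgbfcdfccab
  16 |   9 | gbfcdfccab
  17 |   4 | geaadgbfcdfccab
  18 |   0 | gffegeaadgbfcdfccab

SA = [6, 17, 7, 18, 10, 16, 15, 12, 13, 8, 5, 3, 14, 11, 2, 1, 9, 4, 0]
[i] adj suffixes → lcp
  [1] 6/17 → 1 ('a')
  [2] 17/7 → 1 ('a')
  [3] 7/18 → 0 ('')
  [4] 18/10 → 1 ('b')
  [5] 10/16 → 0 ('')
  [6] 16/15 → 1 ('c')
  [7] 15/12 → 1 ('c')
  [8] 12/13 → 0 ('')
  [9] 13/8 → 1 ('d')
  [10] 8/5 → 0 ('')
  [11] 5/3 → 1 ('e')
  [12] 3/14 → 0 ('')
  [13] 14/11 → 2 ('fc')
  [14] 11/2 → 1 ('f')
  [15] 2/1 → 1 ('f')
  [16] 1/9 → 0 ('')
  [17] 9/4 → 1 ('g')
  [18] 4/0 → 1 ('g')

[0, 1, 1, 0, 1, 0, 1, 1, 0, 1, 0, 1, 0, 2, 1, 1, 0, 1, 1]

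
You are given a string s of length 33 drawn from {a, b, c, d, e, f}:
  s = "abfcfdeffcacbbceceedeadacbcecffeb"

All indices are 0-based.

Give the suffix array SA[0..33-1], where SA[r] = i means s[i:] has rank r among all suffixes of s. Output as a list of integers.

rank | idx | suffix
   0 |   0 | abfcfdeffcacbbceceedeadacbcecffeb
   1 |  10 | acbbceceedeadacbcecffeb
   2 |  23 | acbcecffeb
   3 |  21 | adacbcecffeb
   4 |  32 | b
   5 |  12 | bbceceedeadacbcecffeb
   6 |  13 | bceceedeadacbcecffeb
   7 |  25 | bcecffeb
   8 |   1 | bfcfdeffcacbbceceedeadacbcecffeb
   9 |   9 | cacbbceceedeadacbcecffeb
  10 |  11 | cbbceceedeadacbcecffeb
  11 |  24 | cbcecffeb
  12 |  14 | ceceedeadacbcecffeb
  13 |  26 | cecffeb
  14 |  16 | ceedeadacbcecffeb
  15 |   3 | cfdeffcacbbceceedeadacbcecffeb
  16 |  28 | cffeb
  17 |  22 | dacbcecffeb
  18 |  19 | deadacbcecffeb
  19 |   5 | deffcacbbceceedeadacbcecffeb
  20 |  20 | eadacbcecffeb
  21 |  31 | eb
  22 |  15 | eceedeadacbcecffeb
  23 |  27 | ecffeb
  24 |  18 | edeadacbcecffeb
  25 |  17 | eedeadacbcecffeb
  26 |   6 | effcacbbceceedeadacbcecffeb
  27 |   8 | fcacbbceceedeadacbcecffeb
  28 |   2 | fcfdeffcacbbceceedeadacbcecffeb
  29 |   4 | fdeffcacbbceceedeadacbcecffeb
  30 |  30 | feb
  31 |   7 | ffcacbbceceedeadacbcecffeb
  32 |  29 | ffeb

[0, 10, 23, 21, 32, 12, 13, 25, 1, 9, 11, 24, 14, 26, 16, 3, 28, 22, 19, 5, 20, 31, 15, 27, 18, 17, 6, 8, 2, 4, 30, 7, 29]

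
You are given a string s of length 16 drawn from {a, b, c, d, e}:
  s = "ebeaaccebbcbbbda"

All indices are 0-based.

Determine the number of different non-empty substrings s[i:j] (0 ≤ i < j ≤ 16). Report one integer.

sorted suffixes:
  #0 SA[0]=15  'a'
  #1 SA[1]=3  'aaccebbcbbbda'
  #2 SA[2]=4  'accebbcbbbda'
  #3 SA[3]=11  'bbbda'
  #4 SA[4]=8  'bbcbbbda'
  #5 SA[5]=12  'bbda'
  #6 SA[6]=9  'bcbbbda'
  #7 SA[7]=13  'bda'
  #8 SA[8]=1  'beaaccebbcbbbda'
  #9 SA[9]=10  'cbbbda'
  #10 SA[10]=5  'ccebbcbbbda'
  #11 SA[11]=6  'cebbcbbbda'
  #12 SA[12]=14  'da'
  #13 SA[13]=2  'eaaccebbcbbbda'
  #14 SA[14]=7  'ebbcbbbda'
  #15 SA[15]=0  'ebeaaccebbcbbbda'

SA = [15, 3, 4, 11, 8, 12, 9, 13, 1, 10, 5, 6, 14, 2, 7, 0]
[i] adj suffixes → lcp
  [1] 15/3 → 1 ('a')
  [2] 3/4 → 1 ('a')
  [3] 4/11 → 0 ('')
  [4] 11/8 → 2 ('bb')
  [5] 8/12 → 2 ('bb')
  [6] 12/9 → 1 ('b')
  [7] 9/13 → 1 ('b')
  [8] 13/1 → 1 ('b')
  [9] 1/10 → 0 ('')
  [10] 10/5 → 1 ('c')
  [11] 5/6 → 1 ('c')
  [12] 6/14 → 0 ('')
  [13] 14/2 → 0 ('')
  [14] 2/7 → 1 ('e')
  [15] 7/0 → 2 ('eb')

n(n+1)/2 = 16·17/2 = 136
Σ LCP = 0 + 1 + 1 + 0 + 2 + 2 + 1 + 1 + 1 + 0 + 1 + 1 + 0 + 0 + 1 + 2 = 14
distinct = 136 − 14 = 122

122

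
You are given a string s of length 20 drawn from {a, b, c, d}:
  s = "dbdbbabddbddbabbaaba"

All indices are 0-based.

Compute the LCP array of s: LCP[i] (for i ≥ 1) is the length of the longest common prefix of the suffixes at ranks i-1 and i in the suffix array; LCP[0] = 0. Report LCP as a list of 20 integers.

[0, 1, 1, 2, 2, 0, 2, 2, 3, 1, 3, 1, 2, 4, 0, 2, 2, 3, 1, 3]

rank | idx | suffix
   0 |  19 | a
   1 |  16 | aaba
   2 |  17 | aba
   3 |  13 | abbaaba
   4 |   5 | abddbddbabbaaba
   5 |  18 | ba
   6 |  15 | baaba
   7 |  12 | babbaaba
   8 |   4 | babddbddbabbaaba
   9 |  14 | bbaaba
  10 |   3 | bbabddbddbabbaaba
  11 |   1 | bdbbabddbddbabbaaba
  12 |   9 | bddbabbaaba
  13 |   6 | bddbddbabbaaba
  14 |  11 | dbabbaaba
  15 |   2 | dbbabddbddbabbaaba
  16 |   0 | dbdbbabddbddbabbaaba
  17 |   8 | dbddbabbaaba
  18 |  10 | ddbabbaaba
  19 |   7 | ddbddbabbaaba

SA = [19, 16, 17, 13, 5, 18, 15, 12, 4, 14, 3, 1, 9, 6, 11, 2, 0, 8, 10, 7]
rank  pair      lcp
   1  s[19:],s[16:]  1  'a'
   2  s[16:],s[17:]  1  'a'
   3  s[17:],s[13:]  2  'ab'
   4  s[13:],s[5:]  2  'ab'
   5  s[5:],s[18:]  0  ''
   6  s[18:],s[15:]  2  'ba'
   7  s[15:],s[12:]  2  'ba'
   8  s[12:],s[4:]  3  'bab'
   9  s[4:],s[14:]  1  'b'
  10  s[14:],s[3:]  3  'bba'
  11  s[3:],s[1:]  1  'b'
  12  s[1:],s[9:]  2  'bd'
  13  s[9:],s[6:]  4  'bddb'
  14  s[6:],s[11:]  0  ''
  15  s[11:],s[2:]  2  'db'
  16  s[2:],s[0:]  2  'db'
  17  s[0:],s[8:]  3  'dbd'
  18  s[8:],s[10:]  1  'd'
  19  s[10:],s[7:]  3  'ddb'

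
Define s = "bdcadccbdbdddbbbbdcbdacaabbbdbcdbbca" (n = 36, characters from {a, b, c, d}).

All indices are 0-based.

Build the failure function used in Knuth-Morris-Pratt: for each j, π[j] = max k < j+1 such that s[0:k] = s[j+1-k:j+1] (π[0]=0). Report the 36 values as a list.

π[0] = 0
j=1 s[j]='d': π[1]=0 (border '')
j=2 s[j]='c': π[2]=0 (border '')
j=3 s[j]='a': π[3]=0 (border '')
j=4 s[j]='d': π[4]=0 (border '')
j=5 s[j]='c': π[5]=0 (border '')
j=6 s[j]='c': π[6]=0 (border '')
j=7 s[j]='b': π[7]=1 (border 'b')
j=8 s[j]='d': π[8]=2 (border 'bd')
j=9 s[j]='b': k: 2→0; π[9]=1 (border 'b')
j=10 s[j]='d': π[10]=2 (border 'bd')
j=11 s[j]='d': k: 2→0; π[11]=0 (border '')
j=12 s[j]='d': π[12]=0 (border '')
j=13 s[j]='b': π[13]=1 (border 'b')
j=14 s[j]='b': k: 1→0; π[14]=1 (border 'b')
j=15 s[j]='b': k: 1→0; π[15]=1 (border 'b')
j=16 s[j]='b': k: 1→0; π[16]=1 (border 'b')
j=17 s[j]='d': π[17]=2 (border 'bd')
j=18 s[j]='c': π[18]=3 (border 'bdc')
j=19 s[j]='b': k: 3→0; π[19]=1 (border 'b')
j=20 s[j]='d': π[20]=2 (border 'bd')
j=21 s[j]='a': k: 2→0; π[21]=0 (border '')
j=22 s[j]='c': π[22]=0 (border '')
j=23 s[j]='a': π[23]=0 (border '')
j=24 s[j]='a': π[24]=0 (border '')
j=25 s[j]='b': π[25]=1 (border 'b')
j=26 s[j]='b': k: 1→0; π[26]=1 (border 'b')
j=27 s[j]='b': k: 1→0; π[27]=1 (border 'b')
j=28 s[j]='d': π[28]=2 (border 'bd')
j=29 s[j]='b': k: 2→0; π[29]=1 (border 'b')
j=30 s[j]='c': k: 1→0; π[30]=0 (border '')
j=31 s[j]='d': π[31]=0 (border '')
j=32 s[j]='b': π[32]=1 (border 'b')
j=33 s[j]='b': k: 1→0; π[33]=1 (border 'b')
j=34 s[j]='c': k: 1→0; π[34]=0 (border '')
j=35 s[j]='a': π[35]=0 (border '')

[0, 0, 0, 0, 0, 0, 0, 1, 2, 1, 2, 0, 0, 1, 1, 1, 1, 2, 3, 1, 2, 0, 0, 0, 0, 1, 1, 1, 2, 1, 0, 0, 1, 1, 0, 0]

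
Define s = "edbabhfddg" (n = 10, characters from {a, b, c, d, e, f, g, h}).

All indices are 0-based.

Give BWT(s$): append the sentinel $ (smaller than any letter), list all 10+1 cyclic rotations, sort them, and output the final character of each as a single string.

gbdaefd$hdb

rank  rotation     last
    0  $edbabhfddg  g
    1  abhfddg$edb  b
    2  babhfddg$ed  d
    3  bhfddg$edba  a
    4  dbabhfddg$e  e
    5  ddg$edbabhf  f
    6  dg$edbabhfd  d
    7  edbabhfddg$  $
    8  fddg$edbabh  h
    9  g$edbabhfdd  d
   10  hfddg$edbab  b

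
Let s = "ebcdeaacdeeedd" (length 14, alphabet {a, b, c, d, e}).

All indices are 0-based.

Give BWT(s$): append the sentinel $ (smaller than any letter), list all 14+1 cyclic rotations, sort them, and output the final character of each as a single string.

deaebadeccd$eed

rank  rotation         last
    0  $ebcdeaacdeeedd  d
    1  aacdeeedd$ebcde  e
    2  acdeeedd$ebcdea  a
    3  bcdeaacdeeedd$e  e
    4  cdeaacdeeedd$eb  b
    5  cdeeedd$ebcdeaa  a
    6  d$ebcdeaacdeeed  d
    7  dd$ebcdeaacdeee  e
    8  deaacdeeedd$ebc  c
    9  deeedd$ebcdeaac  c
   10  eaacdeeedd$ebcd  d
   11  ebcdeaacdeeedd$  $
   12  edd$ebcdeaacdee  e
   13  eedd$ebcdeaacde  e
   14  eeedd$ebcdeaacd  d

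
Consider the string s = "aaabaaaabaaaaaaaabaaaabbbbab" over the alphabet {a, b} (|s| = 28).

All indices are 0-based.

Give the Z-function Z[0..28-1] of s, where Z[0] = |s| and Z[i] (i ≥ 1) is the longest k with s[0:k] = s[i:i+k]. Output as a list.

[28, 2, 1, 0, 3, 8, 2, 1, 0, 3, 3, 3, 3, 3, 9, 2, 1, 0, 3, 4, 2, 1, 0, 0, 0, 0, 1, 0]

Z[0]=28
i=1: i≥r, start 0; Z[1]=2 scan→box=[1,3)
i=2: min(r-i=1, Z[1]=2)=1; Z[2]=1
i=3: i≥r, start 0; Z[3]=0
i=4: i≥r, start 0; Z[4]=3 scan→box=[4,7)
i=5: min(r-i=2, Z[1]=2)=2; Z[5]=8 scan→box=[5,13)
i=6: min(r-i=7, Z[1]=2)=2; Z[6]=2
i=7: min(r-i=6, Z[2]=1)=1; Z[7]=1
i=8: min(r-i=5, Z[3]=0)=0; Z[8]=0
i=9: min(r-i=4, Z[4]=3)=3; Z[9]=3
i=10: min(r-i=3, Z[5]=8)=3; Z[10]=3
i=11: min(r-i=2, Z[6]=2)=2; Z[11]=3 scan→box=[11,14)
i=12: min(r-i=2, Z[1]=2)=2; Z[12]=3 scan→box=[12,15)
i=13: min(r-i=2, Z[1]=2)=2; Z[13]=3 scan→box=[13,16)
i=14: min(r-i=2, Z[1]=2)=2; Z[14]=9 scan→box=[14,23)
i=15: min(r-i=8, Z[1]=2)=2; Z[15]=2
i=16: min(r-i=7, Z[2]=1)=1; Z[16]=1
i=17: min(r-i=6, Z[3]=0)=0; Z[17]=0
i=18: min(r-i=5, Z[4]=3)=3; Z[18]=3
i=19: min(r-i=4, Z[5]=8)=4; Z[19]=4
i=20: min(r-i=3, Z[6]=2)=2; Z[20]=2
i=21: min(r-i=2, Z[7]=1)=1; Z[21]=1
i=22: min(r-i=1, Z[8]=0)=0; Z[22]=0
i=23: i≥r, start 0; Z[23]=0
i=24: i≥r, start 0; Z[24]=0
i=25: i≥r, start 0; Z[25]=0
i=26: i≥r, start 0; Z[26]=1 scan→box=[26,27)
i=27: i≥r, start 0; Z[27]=0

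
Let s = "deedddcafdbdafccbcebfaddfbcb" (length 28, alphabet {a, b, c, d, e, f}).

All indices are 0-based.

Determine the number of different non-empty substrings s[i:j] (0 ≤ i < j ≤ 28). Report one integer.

379

rank→(start, suffix):
  0 → (21, 'addfbcb')
  1 → (12, 'afccbcebfaddfbcb')
  2 → (7, 'afdbdafccbcebfaddfbcb')
  3 → (27, 'b')
  4 → (25, 'bcb')
  5 → (16, 'bcebfaddfbcb')
  6 → (10, 'bdafccbcebfaddfbcb')
  7 → (19, 'bfaddfbcb')
  8 → (6, 'cafdbdafccbcebfaddfbcb')
  9 → (26, 'cb')
  10 → (15, 'cbcebfaddfbcb')
  11 → (14, 'ccbcebfaddfbcb')
  12 → (17, 'cebfaddfbcb')
  13 → (11, 'dafccbcebfaddfbcb')
  14 → (9, 'dbdafccbcebfaddfbcb')
  15 → (5, 'dcafdbdafccbcebfaddfbcb')
  16 → (4, 'ddcafdbdafccbcebfaddfbcb')
  17 → (3, 'dddcafdbdafccbcebfaddfbcb')
  18 → (22, 'ddfbcb')
  19 → (0, 'deedddcafdbdafccbcebfaddfbcb')
  20 → (23, 'dfbcb')
  21 → (18, 'ebfaddfbcb')
  22 → (2, 'edddcafdbdafccbcebfaddfbcb')
  23 → (1, 'eedddcafdbdafccbcebfaddfbcb')
  24 → (20, 'faddfbcb')
  25 → (24, 'fbcb')
  26 → (13, 'fccbcebfaddfbcb')
  27 → (8, 'fdbdafccbcebfaddfbcb')

SA = [21, 12, 7, 27, 25, 16, 10, 19, 6, 26, 15, 14, 17, 11, 9, 5, 4, 3, 22, 0, 23, 18, 2, 1, 20, 24, 13, 8]
[i] adj suffixes → lcp
  [1] 21/12 → 1 ('a')
  [2] 12/7 → 2 ('af')
  [3] 7/27 → 0 ('')
  [4] 27/25 → 1 ('b')
  [5] 25/16 → 2 ('bc')
  [6] 16/10 → 1 ('b')
  [7] 10/19 → 1 ('b')
  [8] 19/6 → 0 ('')
  [9] 6/26 → 1 ('c')
  [10] 26/15 → 2 ('cb')
  [11] 15/14 → 1 ('c')
  [12] 14/17 → 1 ('c')
  [13] 17/11 → 0 ('')
  [14] 11/9 → 1 ('d')
  [15] 9/5 → 1 ('d')
  [16] 5/4 → 1 ('d')
  [17] 4/3 → 2 ('dd')
  [18] 3/22 → 2 ('dd')
  [19] 22/0 → 1 ('d')
  [20] 0/23 → 1 ('d')
  [21] 23/18 → 0 ('')
  [22] 18/2 → 1 ('e')
  [23] 2/1 → 1 ('e')
  [24] 1/20 → 0 ('')
  [25] 20/24 → 1 ('f')
  [26] 24/13 → 1 ('f')
  [27] 13/8 → 1 ('f')

n(n+1)/2 = 28·29/2 = 406
Σ LCP = 0 + 1 + 2 + 0 + 1 + 2 + 1 + 1 + 0 + 1 + 2 + 1 + 1 + 0 + 1 + 1 + 1 + 2 + 2 + 1 + 1 + 0 + 1 + 1 + 0 + 1 + 1 + 1 = 27
distinct = 406 − 27 = 379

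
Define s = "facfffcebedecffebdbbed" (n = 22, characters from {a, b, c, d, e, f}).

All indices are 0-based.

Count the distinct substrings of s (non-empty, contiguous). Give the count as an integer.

rank→(start, suffix):
  0 → (1, 'acfffcebedecffebdbbed')
  1 → (18, 'bbed')
  2 → (16, 'bdbbed')
  3 → (19, 'bed')
  4 → (8, 'bedecffebdbbed')
  5 → (6, 'cebedecffebdbbed')
  6 → (12, 'cffebdbbed')
  7 → (2, 'cfffcebedecffebdbbed')
  8 → (21, 'd')
  9 → (17, 'dbbed')
  10 → (10, 'decffebdbbed')
  11 → (15, 'ebdbbed')
  12 → (7, 'ebedecffebdbbed')
  13 → (11, 'ecffebdbbed')
  14 → (20, 'ed')
  15 → (9, 'edecffebdbbed')
  16 → (0, 'facfffcebedecffebdbbed')
  17 → (5, 'fcebedecffebdbbed')
  18 → (14, 'febdbbed')
  19 → (4, 'ffcebedecffebdbbed')
  20 → (13, 'ffebdbbed')
  21 → (3, 'fffcebedecffebdbbed')

SA = [1, 18, 16, 19, 8, 6, 12, 2, 21, 17, 10, 15, 7, 11, 20, 9, 0, 5, 14, 4, 13, 3]
i: (SA[i-1],SA[i]) lcp shared
  1: (1,18) 0 ''
  2: (18,16) 1 'b'
  3: (16,19) 1 'b'
  4: (19,8) 3 'bed'
  5: (8,6) 0 ''
  6: (6,12) 1 'c'
  7: (12,2) 3 'cff'
  8: (2,21) 0 ''
  9: (21,17) 1 'd'
  10: (17,10) 1 'd'
  11: (10,15) 0 ''
  12: (15,7) 2 'eb'
  13: (7,11) 1 'e'
  14: (11,20) 1 'e'
  15: (20,9) 2 'ed'
  16: (9,0) 0 ''
  17: (0,5) 1 'f'
  18: (5,14) 1 'f'
  19: (14,4) 1 'f'
  20: (4,13) 2 'ff'
  21: (13,3) 2 'ff'

n(n+1)/2 = 22·23/2 = 253
Σ LCP = 0 + 0 + 1 + 1 + 3 + 0 + 1 + 3 + 0 + 1 + 1 + 0 + 2 + 1 + 1 + 2 + 0 + 1 + 1 + 1 + 2 + 2 = 24
distinct = 253 − 24 = 229

229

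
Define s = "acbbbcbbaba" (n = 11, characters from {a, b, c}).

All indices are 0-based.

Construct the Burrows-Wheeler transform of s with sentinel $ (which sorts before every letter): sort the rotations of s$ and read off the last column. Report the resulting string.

abb$abccbbba

rank  rotation      last
    0  $acbbbcbbaba  a
    1  a$acbbbcbbab  b
    2  aba$acbbbcbb  b
    3  acbbbcbbaba$  $
    4  ba$acbbbcbba  a
    5  baba$acbbbcb  b
    6  bbaba$acbbbc  c
    7  bbbcbbaba$ac  c
    8  bbcbbaba$acb  b
    9  bcbbaba$acbb  b
   10  cbbaba$acbbb  b
   11  cbbbcbbaba$a  a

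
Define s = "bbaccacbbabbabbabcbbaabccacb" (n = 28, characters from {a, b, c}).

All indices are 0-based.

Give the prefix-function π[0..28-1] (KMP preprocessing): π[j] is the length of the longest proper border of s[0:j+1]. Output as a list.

π[0] = 0
j=1 s[j]='b': π[1]=1 (border 'b')
j=2 s[j]='a': k: 1→0; π[2]=0 (border '')
j=3 s[j]='c': π[3]=0 (border '')
j=4 s[j]='c': π[4]=0 (border '')
j=5 s[j]='a': π[5]=0 (border '')
j=6 s[j]='c': π[6]=0 (border '')
j=7 s[j]='b': π[7]=1 (border 'b')
j=8 s[j]='b': π[8]=2 (border 'bb')
j=9 s[j]='a': π[9]=3 (border 'bba')
j=10 s[j]='b': k: 3→0; π[10]=1 (border 'b')
j=11 s[j]='b': π[11]=2 (border 'bb')
j=12 s[j]='a': π[12]=3 (border 'bba')
j=13 s[j]='b': k: 3→0; π[13]=1 (border 'b')
j=14 s[j]='b': π[14]=2 (border 'bb')
j=15 s[j]='a': π[15]=3 (border 'bba')
j=16 s[j]='b': k: 3→0; π[16]=1 (border 'b')
j=17 s[j]='c': k: 1→0; π[17]=0 (border '')
j=18 s[j]='b': π[18]=1 (border 'b')
j=19 s[j]='b': π[19]=2 (border 'bb')
j=20 s[j]='a': π[20]=3 (border 'bba')
j=21 s[j]='a': k: 3→0; π[21]=0 (border '')
j=22 s[j]='b': π[22]=1 (border 'b')
j=23 s[j]='c': k: 1→0; π[23]=0 (border '')
j=24 s[j]='c': π[24]=0 (border '')
j=25 s[j]='a': π[25]=0 (border '')
j=26 s[j]='c': π[26]=0 (border '')
j=27 s[j]='b': π[27]=1 (border 'b')

[0, 1, 0, 0, 0, 0, 0, 1, 2, 3, 1, 2, 3, 1, 2, 3, 1, 0, 1, 2, 3, 0, 1, 0, 0, 0, 0, 1]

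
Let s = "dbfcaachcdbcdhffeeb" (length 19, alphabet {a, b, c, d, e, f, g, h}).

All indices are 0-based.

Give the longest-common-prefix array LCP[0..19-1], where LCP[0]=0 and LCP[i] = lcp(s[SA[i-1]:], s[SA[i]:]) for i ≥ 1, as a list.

[0, 1, 0, 1, 1, 0, 1, 2, 1, 0, 2, 1, 0, 1, 0, 1, 1, 0, 1]

sorted suffixes:
  #0 SA[0]=4  'aachcdbcdhffeeb'
  #1 SA[1]=5  'achcdbcdhffeeb'
  #2 SA[2]=18  'b'
  #3 SA[3]=10  'bcdhffeeb'
  #4 SA[4]=1  'bfcaachcdbcdhffeeb'
  #5 SA[5]=3  'caachcdbcdhffeeb'
  #6 SA[6]=8  'cdbcdhffeeb'
  #7 SA[7]=11  'cdhffeeb'
  #8 SA[8]=6  'chcdbcdhffeeb'
  #9 SA[9]=9  'dbcdhffeeb'
  #10 SA[10]=0  'dbfcaachcdbcdhffeeb'
  #11 SA[11]=12  'dhffeeb'
  #12 SA[12]=17  'eb'
  #13 SA[13]=16  'eeb'
  #14 SA[14]=2  'fcaachcdbcdhffeeb'
  #15 SA[15]=15  'feeb'
  #16 SA[16]=14  'ffeeb'
  #17 SA[17]=7  'hcdbcdhffeeb'
  #18 SA[18]=13  'hffeeb'

SA = [4, 5, 18, 10, 1, 3, 8, 11, 6, 9, 0, 12, 17, 16, 2, 15, 14, 7, 13]
rank  pair      lcp
   1  s[4:],s[5:]  1  'a'
   2  s[5:],s[18:]  0  ''
   3  s[18:],s[10:]  1  'b'
   4  s[10:],s[1:]  1  'b'
   5  s[1:],s[3:]  0  ''
   6  s[3:],s[8:]  1  'c'
   7  s[8:],s[11:]  2  'cd'
   8  s[11:],s[6:]  1  'c'
   9  s[6:],s[9:]  0  ''
  10  s[9:],s[0:]  2  'db'
  11  s[0:],s[12:]  1  'd'
  12  s[12:],s[17:]  0  ''
  13  s[17:],s[16:]  1  'e'
  14  s[16:],s[2:]  0  ''
  15  s[2:],s[15:]  1  'f'
  16  s[15:],s[14:]  1  'f'
  17  s[14:],s[7:]  0  ''
  18  s[7:],s[13:]  1  'h'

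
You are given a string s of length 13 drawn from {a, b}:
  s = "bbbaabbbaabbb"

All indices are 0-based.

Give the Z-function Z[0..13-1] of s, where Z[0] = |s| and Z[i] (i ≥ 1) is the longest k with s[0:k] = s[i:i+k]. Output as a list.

Z[0]=13
i=1: i≥r, start 0; Z[1]=2 extend→box=[1,3)
i=2: min(r-i=1, Z[1]=2)=1; Z[2]=1
i=3: i≥r, start 0; Z[3]=0
i=4: i≥r, start 0; Z[4]=0
i=5: i≥r, start 0; Z[5]=8 extend→box=[5,13)
i=6: min(r-i=7, Z[1]=2)=2; Z[6]=2
i=7: min(r-i=6, Z[2]=1)=1; Z[7]=1
i=8: min(r-i=5, Z[3]=0)=0; Z[8]=0
i=9: min(r-i=4, Z[4]=0)=0; Z[9]=0
i=10: min(r-i=3, Z[5]=8)=3; Z[10]=3
i=11: min(r-i=2, Z[6]=2)=2; Z[11]=2
i=12: min(r-i=1, Z[7]=1)=1; Z[12]=1

[13, 2, 1, 0, 0, 8, 2, 1, 0, 0, 3, 2, 1]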